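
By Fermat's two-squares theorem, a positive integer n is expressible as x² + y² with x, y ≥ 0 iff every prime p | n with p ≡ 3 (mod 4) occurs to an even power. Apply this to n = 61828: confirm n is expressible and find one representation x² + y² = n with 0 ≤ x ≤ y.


Step 1: Factor n = 61828 = 2^2 · 13 · 29 · 41.
Step 2: Check the mod-4 condition on each prime factor: 2 = 2 (special); 13 ≡ 1 (mod 4), exponent 1; 29 ≡ 1 (mod 4), exponent 1; 41 ≡ 1 (mod 4), exponent 1.
All primes ≡ 3 (mod 4) appear to even exponent (or don't appear), so by the two-squares theorem n IS expressible as a sum of two squares.
Step 3: Build a representation. Group n = k² · m with k = 2 and m = 13 · 29 · 41 = 15457 (a product of primes ≡ 1 (mod 4)); a representation of m scales to one of n via (k·x)² + (k·y)² = k²(x² + y²). Each prime p ≡ 1 (mod 4) is itself a sum of two squares; find a² by testing p − a² for a perfect square:
  13: 13 − 1² = 12, 13 − 2² = 9 = 3² ⇒ 13 = 2² + 3².
  29: 29 − 1² = 28, 29 − 2² = 25 = 5² ⇒ 29 = 2² + 5².
  41: 41 − 1² = 40, 41 − 2² = 37, 41 − 3² = 32, 41 − 4² = 25 = 5² ⇒ 41 = 4² + 5².
  Combine using the Brahmagupta–Fibonacci identity (a² + b²)(c² + d²) = (ac − bd)² + (ad + bc)² = (ac + bd)² + (ad − bc)²:
  13 · 29 = 377: from (2² + 3²)(2² + 5²), take (2·2 − 3·5, 2·5 + 3·2) = (4 − 15, 10 + 6) = (-11, 16); dropping signs (only squares matter) gives (11, 16); check 11² + 16² = 121 + 256 = 377 ✓.
  377 · 41 = 15457: from (11² + 16²)(4² + 5²), take (11·4 − 16·5, 11·5 + 16·4) = (44 − 80, 55 + 64) = (-36, 119); dropping signs (only squares matter) gives (36, 119); check 36² + 119² = 1296 + 14161 = 15457 ✓.
  Scale by k = 2: (2·36, 2·119) = (72, 238).
Step 4: Order so x ≤ y and verify: 72² + 238² = 5184 + 56644 = 61828 = n. ✓

n = 61828 = 72² + 238² (one valid representation with x ≤ y).


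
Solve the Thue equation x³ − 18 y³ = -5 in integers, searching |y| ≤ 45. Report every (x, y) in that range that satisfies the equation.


The equation is x³ - 18y³ = -5. For fixed y, x³ = 18·y³ − 5, so a solution requires the RHS to be a perfect cube.
Strategy: iterate y from -45 to 45, compute RHS = 18·y³ − 5, and check whether it is a (positive or negative) perfect cube.
Check small values of y:
  y = 0: RHS = -5 is not a perfect cube.
  y = 1: RHS = 13 is not a perfect cube.
  y = -1: RHS = -23 is not a perfect cube.
  y = 2: RHS = 139 is not a perfect cube.
  y = -2: RHS = -149 is not a perfect cube.
  y = 3: RHS = 481 is not a perfect cube.
  y = -3: RHS = -491 is not a perfect cube.
Continuing the search up to |y| = 45 finds no solutions either.
No (x, y) in the scanned range satisfies the equation.

No integer solutions with |y| ≤ 45.


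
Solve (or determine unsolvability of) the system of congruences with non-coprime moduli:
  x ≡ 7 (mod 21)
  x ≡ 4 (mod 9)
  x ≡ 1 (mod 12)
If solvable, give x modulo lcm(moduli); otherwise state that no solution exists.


Moduli 21, 9, 12 are not pairwise coprime, so CRT works modulo lcm(m_i) when all pairwise compatibility conditions hold.
Pairwise compatibility: gcd(m_i, m_j) must divide a_i - a_j for every pair.
Merge one congruence at a time:
  Start: x ≡ 7 (mod 21).
  Combine with x ≡ 4 (mod 9): gcd(21, 9) = 3; 4 - 7 = -3, which IS divisible by 3, so compatible.
    Write x = 7 + 21·t and substitute into x ≡ 4 (mod 9): 21·t ≡ 4 − 7 = -3 (mod 9).
    Divide the congruence (and modulus) by g = 3: 7·t ≡ -1 (mod 3).
    Reduce coefficients mod 3: 1·t ≡ 2 (mod 3).
    So t ≡ 2 (mod 3).
    Then x = 7 + 21·2 = 49, valid modulo lcm(21, 9) = 63: x ≡ 49 (mod 63).
  Combine with x ≡ 1 (mod 12): gcd(63, 12) = 3; 1 - 49 = -48, which IS divisible by 3, so compatible.
    Write x = 49 + 63·t and substitute into x ≡ 1 (mod 12): 63·t ≡ 1 − 49 = -48 (mod 12).
    Divide the congruence (and modulus) by g = 3: 21·t ≡ -16 (mod 4).
    Reduce coefficients mod 4: 1·t ≡ 0 (mod 4).
    So t ≡ 0 (mod 4).
    Then x = 49 + 63·0 = 49, valid modulo lcm(63, 12) = 252: x ≡ 49 (mod 252).
Verify: 49 mod 21 = 7, 49 mod 9 = 4, 49 mod 12 = 1.

x ≡ 49 (mod 252).


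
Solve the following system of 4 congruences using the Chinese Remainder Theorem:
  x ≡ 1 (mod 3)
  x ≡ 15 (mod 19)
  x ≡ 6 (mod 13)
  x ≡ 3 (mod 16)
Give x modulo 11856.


Product of moduli M = 3 · 19 · 13 · 16 = 11856.
Merge one congruence at a time:
  Start: x ≡ 1 (mod 3).
  Combine with x ≡ 15 (mod 19); new modulus lcm = 57.
    Write x = 1 + 3·t and substitute into x ≡ 15 (mod 19): 3·t ≡ 15 − 1 = 14 (mod 19).
    The inverse of 3 mod 19 is 13 (since 3·13 = 39 = 2·19 + 1), so t ≡ 13·14 = 182 ≡ 11 (mod 19).
    Then x = 1 + 3·11 = 34, valid modulo lcm(3, 19) = 57: x ≡ 34 (mod 57).
  Combine with x ≡ 6 (mod 13); new modulus lcm = 741.
    Write x = 34 + 57·t and substitute into x ≡ 6 (mod 13): 57·t ≡ 6 − 34 = -28 (mod 13).
    Reduce coefficients mod 13: 5·t ≡ 11 (mod 13).
    The inverse of 5 mod 13 is 8 (since 5·8 = 40 = 3·13 + 1), so t ≡ 8·11 = 88 ≡ 10 (mod 13).
    Then x = 34 + 57·10 = 604, valid modulo lcm(57, 13) = 741: x ≡ 604 (mod 741).
  Combine with x ≡ 3 (mod 16); new modulus lcm = 11856.
    Write x = 604 + 741·t and substitute into x ≡ 3 (mod 16): 741·t ≡ 3 − 604 = -601 (mod 16).
    Reduce coefficients mod 16: 5·t ≡ 7 (mod 16).
    The inverse of 5 mod 16 is 13 (since 5·13 = 65 = 4·16 + 1), so t ≡ 13·7 = 91 ≡ 11 (mod 16).
    Then x = 604 + 741·11 = 8755, valid modulo lcm(741, 16) = 11856: x ≡ 8755 (mod 11856).
Verify against each original: 8755 mod 3 = 1, 8755 mod 19 = 15, 8755 mod 13 = 6, 8755 mod 16 = 3.

x ≡ 8755 (mod 11856).


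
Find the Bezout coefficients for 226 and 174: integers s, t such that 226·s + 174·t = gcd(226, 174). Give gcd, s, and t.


Euclidean algorithm on (226, 174) — divide until remainder is 0:
  226 = 1 · 174 + 52
  174 = 3 · 52 + 18
  52 = 2 · 18 + 16
  18 = 1 · 16 + 2
  16 = 8 · 2 + 0
gcd(226, 174) = 2.
Track Bezout coefficients alongside the remainders: start with r₀ = 226 = a·1 + b·0 (s = 1, t = 0) and r₁ = 174 = a·0 + b·1 (s = 0, t = 1); each new remainder r_{k+1} = r_{k-1} − q_k·r_k inherits s_{k+1} = s_{k-1} − q_k·s_k, t_{k+1} = t_{k-1} − q_k·t_k, so r_k = a·s_k + b·t_k at every step:
  q = 1: r = 52, s = 1 − 1·0 = 1, t = 0 − 1·1 = -1  (check: 226·1 + 174·(-1) = 52)
  q = 3: r = 18, s = 0 − 3·1 = -3, t = 1 − 3·(-1) = 4  (check: 226·(-3) + 174·4 = 18)
  q = 2: r = 16, s = 1 − 2·(-3) = 7, t = -1 − 2·4 = -9  (check: 226·7 + 174·(-9) = 16)
  q = 1: r = 2, s = -3 − 1·7 = -10, t = 4 − 1·(-9) = 13  (check: 226·(-10) + 174·13 = 2)
The row with r = 2 (the gcd) gives the Bezout coefficients s = -10, t = 13.
Result: 226 · (-10) + 174 · (13) = 2.

gcd(226, 174) = 2; s = -10, t = 13 (check: 226·(-10) + 174·13 = 2).


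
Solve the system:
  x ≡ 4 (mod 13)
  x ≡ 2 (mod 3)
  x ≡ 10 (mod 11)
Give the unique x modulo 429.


Moduli 13, 3, 11 are pairwise coprime; by CRT there is a unique solution modulo M = 13 · 3 · 11 = 429.
Solve pairwise, accumulating the modulus:
  Start with x ≡ 4 (mod 13).
  Combine with x ≡ 2 (mod 3): since gcd(13, 3) = 1, we get a unique residue mod 39.
    Write x = 4 + 13·t and substitute into x ≡ 2 (mod 3): 13·t ≡ 2 − 4 = -2 (mod 3).
    Reduce coefficients mod 3: 1·t ≡ 1 (mod 3).
    So t ≡ 1 (mod 3).
    Then x = 4 + 13·1 = 17, valid modulo lcm(13, 3) = 39: x ≡ 17 (mod 39).
  Combine with x ≡ 10 (mod 11): since gcd(39, 11) = 1, we get a unique residue mod 429.
    Write x = 17 + 39·t and substitute into x ≡ 10 (mod 11): 39·t ≡ 10 − 17 = -7 (mod 11).
    Reduce coefficients mod 11: 6·t ≡ 4 (mod 11).
    The inverse of 6 mod 11 is 2 (since 6·2 = 12 = 1·11 + 1), so t ≡ 2·4 = 8 ≡ 8 (mod 11).
    Then x = 17 + 39·8 = 329, valid modulo lcm(39, 11) = 429: x ≡ 329 (mod 429).
Verify: 329 mod 13 = 4 ✓, 329 mod 3 = 2 ✓, 329 mod 11 = 10 ✓.

x ≡ 329 (mod 429).


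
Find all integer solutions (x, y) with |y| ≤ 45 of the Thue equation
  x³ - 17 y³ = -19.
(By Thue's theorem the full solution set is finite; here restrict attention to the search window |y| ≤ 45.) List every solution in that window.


The equation is x³ - 17y³ = -19. For fixed y, x³ = 17·y³ − 19, so a solution requires the RHS to be a perfect cube.
Strategy: iterate y from -45 to 45, compute RHS = 17·y³ − 19, and check whether it is a (positive or negative) perfect cube.
Check small values of y:
  y = 0: RHS = -19 is not a perfect cube.
  y = 1: RHS = -2 is not a perfect cube.
  y = -1: RHS = -36 is not a perfect cube.
  y = 2: RHS = 117 is not a perfect cube.
  y = -2: RHS = -155 is not a perfect cube.
  y = 3: RHS = 440 is not a perfect cube.
  y = -3: RHS = -478 is not a perfect cube.
Continuing the search up to |y| = 45 finds no solutions either.
No (x, y) in the scanned range satisfies the equation.

No integer solutions with |y| ≤ 45.


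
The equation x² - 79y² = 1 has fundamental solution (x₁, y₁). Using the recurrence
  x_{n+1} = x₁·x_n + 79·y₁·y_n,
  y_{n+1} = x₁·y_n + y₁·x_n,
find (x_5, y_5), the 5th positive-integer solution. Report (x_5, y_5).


Step 1: Find the fundamental solution (x₁, y₁) of x² - 79y² = 1.
  Expand √79 as a continued fraction. a₀ = ⌊√79⌋ = 8; iterate m_{k+1} = d_k·a_k − m_k, d_{k+1} = (79 − m_{k+1}²)/d_k, a_{k+1} = ⌊(a₀ + m_{k+1})/d_{k+1}⌋ (starting m₀ = 0, d₀ = 1), with convergents p_k = a_k·p_{k-1} + p_{k-2}, q_k = a_k·q_{k-1} + q_{k-2} (p₋₁ = 1, q₋₁ = 0):
  k = 0: a₀ = 8; p₀/q₀ = 8/1; p₀² − 79·q₀² = 64 − 79 = -15.
  k = 1: m = 8, d = 15, a = ⌊(8 + 8)/15⌋ = 1; p/q = (1·8 + 1)/(1·1 + 0) = 9/1; p² − 79·q² = 81 − 79 = 2.
  k = 2: m = 7, d = 2, a = ⌊(8 + 7)/2⌋ = 7; p/q = (7·9 + 8)/(7·1 + 1) = 71/8; p² − 79·q² = 5041 − 5056 = -15.
  k = 3: m = 7, d = 15, a = ⌊(8 + 7)/15⌋ = 1; p/q = (1·71 + 9)/(1·8 + 1) = 80/9; p² − 79·q² = 6400 − 6399 = 1.
  The first convergent with p² − 79·q² = 1 gives the fundamental solution (x₁, y₁) = (80, 9).
Step 2: Apply the recurrence (x_{n+1}, y_{n+1}) = (x₁x_n + 79y₁y_n, x₁y_n + y₁x_n) repeatedly.
  From (x_1, y_1) = (80, 9): x_2 = 80·80 + 79·9·9 = 12799; y_2 = 80·9 + 9·80 = 1440.
  From (x_2, y_2) = (12799, 1440): x_3 = 80·12799 + 79·9·1440 = 2047760; y_3 = 80·1440 + 9·12799 = 230391.
  From (x_3, y_3) = (2047760, 230391): x_4 = 80·2047760 + 79·9·230391 = 327628801; y_4 = 80·230391 + 9·2047760 = 36861120.
  From (x_4, y_4) = (327628801, 36861120): x_5 = 80·327628801 + 79·9·36861120 = 52418560400; y_5 = 80·36861120 + 9·327628801 = 5897548809.
Step 3: Verify x_5² - 79·y_5² = 2747705474408448160000 - 2747705474408448159999 = 1 (should be 1). ✓

(x_1, y_1) = (80, 9); (x_5, y_5) = (52418560400, 5897548809).


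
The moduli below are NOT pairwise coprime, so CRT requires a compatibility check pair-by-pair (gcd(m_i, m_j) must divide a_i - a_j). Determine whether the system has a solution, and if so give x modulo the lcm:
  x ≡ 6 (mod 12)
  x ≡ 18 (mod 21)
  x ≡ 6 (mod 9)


Moduli 12, 21, 9 are not pairwise coprime, so CRT works modulo lcm(m_i) when all pairwise compatibility conditions hold.
Pairwise compatibility: gcd(m_i, m_j) must divide a_i - a_j for every pair.
Merge one congruence at a time:
  Start: x ≡ 6 (mod 12).
  Combine with x ≡ 18 (mod 21): gcd(12, 21) = 3; 18 - 6 = 12, which IS divisible by 3, so compatible.
    Write x = 6 + 12·t and substitute into x ≡ 18 (mod 21): 12·t ≡ 18 − 6 = 12 (mod 21).
    Divide the congruence (and modulus) by g = 3: 4·t ≡ 4 (mod 7).
    The inverse of 4 mod 7 is 2 (since 4·2 = 8 = 1·7 + 1), so t ≡ 2·4 = 8 ≡ 1 (mod 7).
    Then x = 6 + 12·1 = 18, valid modulo lcm(12, 21) = 84: x ≡ 18 (mod 84).
  Combine with x ≡ 6 (mod 9): gcd(84, 9) = 3; 6 - 18 = -12, which IS divisible by 3, so compatible.
    Write x = 18 + 84·t and substitute into x ≡ 6 (mod 9): 84·t ≡ 6 − 18 = -12 (mod 9).
    Divide the congruence (and modulus) by g = 3: 28·t ≡ -4 (mod 3).
    Reduce coefficients mod 3: 1·t ≡ 2 (mod 3).
    So t ≡ 2 (mod 3).
    Then x = 18 + 84·2 = 186, valid modulo lcm(84, 9) = 252: x ≡ 186 (mod 252).
Verify: 186 mod 12 = 6, 186 mod 21 = 18, 186 mod 9 = 6.

x ≡ 186 (mod 252).


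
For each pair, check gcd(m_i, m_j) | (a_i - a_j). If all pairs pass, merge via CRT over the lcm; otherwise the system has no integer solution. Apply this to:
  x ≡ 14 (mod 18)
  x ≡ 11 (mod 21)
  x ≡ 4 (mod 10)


Moduli 18, 21, 10 are not pairwise coprime, so CRT works modulo lcm(m_i) when all pairwise compatibility conditions hold.
Pairwise compatibility: gcd(m_i, m_j) must divide a_i - a_j for every pair.
Merge one congruence at a time:
  Start: x ≡ 14 (mod 18).
  Combine with x ≡ 11 (mod 21): gcd(18, 21) = 3; 11 - 14 = -3, which IS divisible by 3, so compatible.
    Write x = 14 + 18·t and substitute into x ≡ 11 (mod 21): 18·t ≡ 11 − 14 = -3 (mod 21).
    Divide the congruence (and modulus) by g = 3: 6·t ≡ -1 (mod 7).
    Reduce coefficients mod 7: 6·t ≡ 6 (mod 7).
    The inverse of 6 mod 7 is 6 (since 6·6 = 36 = 5·7 + 1), so t ≡ 6·6 = 36 ≡ 1 (mod 7).
    Then x = 14 + 18·1 = 32, valid modulo lcm(18, 21) = 126: x ≡ 32 (mod 126).
  Combine with x ≡ 4 (mod 10): gcd(126, 10) = 2; 4 - 32 = -28, which IS divisible by 2, so compatible.
    Write x = 32 + 126·t and substitute into x ≡ 4 (mod 10): 126·t ≡ 4 − 32 = -28 (mod 10).
    Divide the congruence (and modulus) by g = 2: 63·t ≡ -14 (mod 5).
    Reduce coefficients mod 5: 3·t ≡ 1 (mod 5).
    The inverse of 3 mod 5 is 2 (since 3·2 = 6 = 1·5 + 1), so t ≡ 2·1 = 2 ≡ 2 (mod 5).
    Then x = 32 + 126·2 = 284, valid modulo lcm(126, 10) = 630: x ≡ 284 (mod 630).
Verify: 284 mod 18 = 14, 284 mod 21 = 11, 284 mod 10 = 4.

x ≡ 284 (mod 630).


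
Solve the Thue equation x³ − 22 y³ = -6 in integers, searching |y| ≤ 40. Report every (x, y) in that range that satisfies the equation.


The equation is x³ - 22y³ = -6. For fixed y, x³ = 22·y³ − 6, so a solution requires the RHS to be a perfect cube.
Strategy: iterate y from -40 to 40, compute RHS = 22·y³ − 6, and check whether it is a (positive or negative) perfect cube.
Check small values of y:
  y = 0: RHS = -6 is not a perfect cube.
  y = 1: RHS = 16 is not a perfect cube.
  y = -1: RHS = -28 is not a perfect cube.
  y = 2: RHS = 170 is not a perfect cube.
  y = -2: RHS = -182 is not a perfect cube.
  y = 3: RHS = 588 is not a perfect cube.
  y = -3: RHS = -600 is not a perfect cube.
Continuing, at y = 5: RHS = 2744 = (14)³ ⇒ x = 14 works.
Searching the remaining y in |y| ≤ 40 finds no further solutions.
Collected solutions: (14, 5).

Solutions (with |y| ≤ 40): (14, 5).


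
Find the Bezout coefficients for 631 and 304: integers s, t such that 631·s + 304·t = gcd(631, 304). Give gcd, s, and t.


Euclidean algorithm on (631, 304) — divide until remainder is 0:
  631 = 2 · 304 + 23
  304 = 13 · 23 + 5
  23 = 4 · 5 + 3
  5 = 1 · 3 + 2
  3 = 1 · 2 + 1
  2 = 2 · 1 + 0
gcd(631, 304) = 1.
Track Bezout coefficients alongside the remainders: start with r₀ = 631 = a·1 + b·0 (s = 1, t = 0) and r₁ = 304 = a·0 + b·1 (s = 0, t = 1); each new remainder r_{k+1} = r_{k-1} − q_k·r_k inherits s_{k+1} = s_{k-1} − q_k·s_k, t_{k+1} = t_{k-1} − q_k·t_k, so r_k = a·s_k + b·t_k at every step:
  q = 2: r = 23, s = 1 − 2·0 = 1, t = 0 − 2·1 = -2  (check: 631·1 + 304·(-2) = 23)
  q = 13: r = 5, s = 0 − 13·1 = -13, t = 1 − 13·(-2) = 27  (check: 631·(-13) + 304·27 = 5)
  q = 4: r = 3, s = 1 − 4·(-13) = 53, t = -2 − 4·27 = -110  (check: 631·53 + 304·(-110) = 3)
  q = 1: r = 2, s = -13 − 1·53 = -66, t = 27 − 1·(-110) = 137  (check: 631·(-66) + 304·137 = 2)
  q = 1: r = 1, s = 53 − 1·(-66) = 119, t = -110 − 1·137 = -247  (check: 631·119 + 304·(-247) = 1)
The row with r = 1 (the gcd) gives the Bezout coefficients s = 119, t = -247.
Result: 631 · (119) + 304 · (-247) = 1.

gcd(631, 304) = 1; s = 119, t = -247 (check: 631·119 + 304·(-247) = 1).


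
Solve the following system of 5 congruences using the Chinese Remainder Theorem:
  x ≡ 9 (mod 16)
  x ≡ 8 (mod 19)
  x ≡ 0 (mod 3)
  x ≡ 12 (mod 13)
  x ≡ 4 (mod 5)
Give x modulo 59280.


Product of moduli M = 16 · 19 · 3 · 13 · 5 = 59280.
Merge one congruence at a time:
  Start: x ≡ 9 (mod 16).
  Combine with x ≡ 8 (mod 19); new modulus lcm = 304.
    Write x = 9 + 16·t and substitute into x ≡ 8 (mod 19): 16·t ≡ 8 − 9 = -1 (mod 19).
    Reduce coefficients mod 19: 16·t ≡ 18 (mod 19).
    The inverse of 16 mod 19 is 6 (since 16·6 = 96 = 5·19 + 1), so t ≡ 6·18 = 108 ≡ 13 (mod 19).
    Then x = 9 + 16·13 = 217, valid modulo lcm(16, 19) = 304: x ≡ 217 (mod 304).
  Combine with x ≡ 0 (mod 3); new modulus lcm = 912.
    Write x = 217 + 304·t and substitute into x ≡ 0 (mod 3): 304·t ≡ 0 − 217 = -217 (mod 3).
    Reduce coefficients mod 3: 1·t ≡ 2 (mod 3).
    So t ≡ 2 (mod 3).
    Then x = 217 + 304·2 = 825, valid modulo lcm(304, 3) = 912: x ≡ 825 (mod 912).
  Combine with x ≡ 12 (mod 13); new modulus lcm = 11856.
    Write x = 825 + 912·t and substitute into x ≡ 12 (mod 13): 912·t ≡ 12 − 825 = -813 (mod 13).
    Reduce coefficients mod 13: 2·t ≡ 6 (mod 13).
    The inverse of 2 mod 13 is 7 (since 2·7 = 14 = 1·13 + 1), so t ≡ 7·6 = 42 ≡ 3 (mod 13).
    Then x = 825 + 912·3 = 3561, valid modulo lcm(912, 13) = 11856: x ≡ 3561 (mod 11856).
  Combine with x ≡ 4 (mod 5); new modulus lcm = 59280.
    Write x = 3561 + 11856·t and substitute into x ≡ 4 (mod 5): 11856·t ≡ 4 − 3561 = -3557 (mod 5).
    Reduce coefficients mod 5: 1·t ≡ 3 (mod 5).
    So t ≡ 3 (mod 5).
    Then x = 3561 + 11856·3 = 39129, valid modulo lcm(11856, 5) = 59280: x ≡ 39129 (mod 59280).
Verify against each original: 39129 mod 16 = 9, 39129 mod 19 = 8, 39129 mod 3 = 0, 39129 mod 13 = 12, 39129 mod 5 = 4.

x ≡ 39129 (mod 59280).


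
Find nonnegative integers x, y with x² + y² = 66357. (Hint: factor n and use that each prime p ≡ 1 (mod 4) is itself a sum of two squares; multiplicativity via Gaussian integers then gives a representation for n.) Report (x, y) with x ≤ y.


Step 1: Factor n = 66357 = 3^2 · 73 · 101.
Step 2: Check the mod-4 condition on each prime factor: 3 ≡ 3 (mod 4), exponent 2 (must be even); 73 ≡ 1 (mod 4), exponent 1; 101 ≡ 1 (mod 4), exponent 1.
All primes ≡ 3 (mod 4) appear to even exponent (or don't appear), so by the two-squares theorem n IS expressible as a sum of two squares.
Step 3: Build a representation. Group n = k² · m with k = 3 and m = 73 · 101 = 7373 (a product of primes ≡ 1 (mod 4)); a representation of m scales to one of n via (k·x)² + (k·y)² = k²(x² + y²). Each prime p ≡ 1 (mod 4) is itself a sum of two squares; find a² by testing p − a² for a perfect square:
  73: 73 − 1² = 72, 73 − 2² = 69, 73 − 3² = 64 = 8² ⇒ 73 = 3² + 8².
  101: 101 − 1² = 100 = 10² ⇒ 101 = 1² + 10².
  Combine using the Brahmagupta–Fibonacci identity (a² + b²)(c² + d²) = (ac − bd)² + (ad + bc)² = (ac + bd)² + (ad − bc)²:
  73 · 101 = 7373: from (3² + 8²)(1² + 10²), take (3·1 − 8·10, 3·10 + 8·1) = (3 − 80, 30 + 8) = (-77, 38); dropping signs (only squares matter) gives (77, 38); check 77² + 38² = 5929 + 1444 = 7373 ✓.
  Scale by k = 3: (3·77, 3·38) = (231, 114).
Step 4: Order so x ≤ y and verify: 114² + 231² = 12996 + 53361 = 66357 = n. ✓

n = 66357 = 114² + 231² (one valid representation with x ≤ y).


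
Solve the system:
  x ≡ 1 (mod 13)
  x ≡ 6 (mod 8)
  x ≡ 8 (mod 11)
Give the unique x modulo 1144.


Moduli 13, 8, 11 are pairwise coprime; by CRT there is a unique solution modulo M = 13 · 8 · 11 = 1144.
Solve pairwise, accumulating the modulus:
  Start with x ≡ 1 (mod 13).
  Combine with x ≡ 6 (mod 8): since gcd(13, 8) = 1, we get a unique residue mod 104.
    Write x = 1 + 13·t and substitute into x ≡ 6 (mod 8): 13·t ≡ 6 − 1 = 5 (mod 8).
    Reduce coefficients mod 8: 5·t ≡ 5 (mod 8).
    The inverse of 5 mod 8 is 5 (since 5·5 = 25 = 3·8 + 1), so t ≡ 5·5 = 25 ≡ 1 (mod 8).
    Then x = 1 + 13·1 = 14, valid modulo lcm(13, 8) = 104: x ≡ 14 (mod 104).
  Combine with x ≡ 8 (mod 11): since gcd(104, 11) = 1, we get a unique residue mod 1144.
    Write x = 14 + 104·t and substitute into x ≡ 8 (mod 11): 104·t ≡ 8 − 14 = -6 (mod 11).
    Reduce coefficients mod 11: 5·t ≡ 5 (mod 11).
    The inverse of 5 mod 11 is 9 (since 5·9 = 45 = 4·11 + 1), so t ≡ 9·5 = 45 ≡ 1 (mod 11).
    Then x = 14 + 104·1 = 118, valid modulo lcm(104, 11) = 1144: x ≡ 118 (mod 1144).
Verify: 118 mod 13 = 1 ✓, 118 mod 8 = 6 ✓, 118 mod 11 = 8 ✓.

x ≡ 118 (mod 1144).


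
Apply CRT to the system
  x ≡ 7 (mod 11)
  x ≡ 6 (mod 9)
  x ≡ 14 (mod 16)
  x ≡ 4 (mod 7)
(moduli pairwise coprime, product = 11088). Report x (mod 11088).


Product of moduli M = 11 · 9 · 16 · 7 = 11088.
Merge one congruence at a time:
  Start: x ≡ 7 (mod 11).
  Combine with x ≡ 6 (mod 9); new modulus lcm = 99.
    Write x = 7 + 11·t and substitute into x ≡ 6 (mod 9): 11·t ≡ 6 − 7 = -1 (mod 9).
    Reduce coefficients mod 9: 2·t ≡ 8 (mod 9).
    The inverse of 2 mod 9 is 5 (since 2·5 = 10 = 1·9 + 1), so t ≡ 5·8 = 40 ≡ 4 (mod 9).
    Then x = 7 + 11·4 = 51, valid modulo lcm(11, 9) = 99: x ≡ 51 (mod 99).
  Combine with x ≡ 14 (mod 16); new modulus lcm = 1584.
    Write x = 51 + 99·t and substitute into x ≡ 14 (mod 16): 99·t ≡ 14 − 51 = -37 (mod 16).
    Reduce coefficients mod 16: 3·t ≡ 11 (mod 16).
    The inverse of 3 mod 16 is 11 (since 3·11 = 33 = 2·16 + 1), so t ≡ 11·11 = 121 ≡ 9 (mod 16).
    Then x = 51 + 99·9 = 942, valid modulo lcm(99, 16) = 1584: x ≡ 942 (mod 1584).
  Combine with x ≡ 4 (mod 7); new modulus lcm = 11088.
    Write x = 942 + 1584·t and substitute into x ≡ 4 (mod 7): 1584·t ≡ 4 − 942 = -938 (mod 7).
    Reduce coefficients mod 7: 2·t ≡ 0 (mod 7).
    The inverse of 2 mod 7 is 4 (since 2·4 = 8 = 1·7 + 1), so t ≡ 4·0 = 0 ≡ 0 (mod 7).
    Then x = 942 + 1584·0 = 942, valid modulo lcm(1584, 7) = 11088: x ≡ 942 (mod 11088).
Verify against each original: 942 mod 11 = 7, 942 mod 9 = 6, 942 mod 16 = 14, 942 mod 7 = 4.

x ≡ 942 (mod 11088).


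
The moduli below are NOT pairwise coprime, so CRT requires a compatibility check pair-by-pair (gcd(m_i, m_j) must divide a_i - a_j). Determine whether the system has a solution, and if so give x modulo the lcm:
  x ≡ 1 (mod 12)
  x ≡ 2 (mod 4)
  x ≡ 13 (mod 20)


Moduli 12, 4, 20 are not pairwise coprime, so CRT works modulo lcm(m_i) when all pairwise compatibility conditions hold.
Pairwise compatibility: gcd(m_i, m_j) must divide a_i - a_j for every pair.
Merge one congruence at a time:
  Start: x ≡ 1 (mod 12).
  Combine with x ≡ 2 (mod 4): gcd(12, 4) = 4, and 2 - 1 = 1 is NOT divisible by 4.
    ⇒ system is inconsistent (no integer solution).

No solution (the system is inconsistent).


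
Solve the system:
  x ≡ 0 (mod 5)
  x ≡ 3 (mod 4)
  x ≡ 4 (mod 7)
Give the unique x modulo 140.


Moduli 5, 4, 7 are pairwise coprime; by CRT there is a unique solution modulo M = 5 · 4 · 7 = 140.
Solve pairwise, accumulating the modulus:
  Start with x ≡ 0 (mod 5).
  Combine with x ≡ 3 (mod 4): since gcd(5, 4) = 1, we get a unique residue mod 20.
    Write x = 0 + 5·t and substitute into x ≡ 3 (mod 4): 5·t ≡ 3 − 0 = 3 (mod 4).
    Reduce coefficients mod 4: 1·t ≡ 3 (mod 4).
    So t ≡ 3 (mod 4).
    Then x = 0 + 5·3 = 15, valid modulo lcm(5, 4) = 20: x ≡ 15 (mod 20).
  Combine with x ≡ 4 (mod 7): since gcd(20, 7) = 1, we get a unique residue mod 140.
    Write x = 15 + 20·t and substitute into x ≡ 4 (mod 7): 20·t ≡ 4 − 15 = -11 (mod 7).
    Reduce coefficients mod 7: 6·t ≡ 3 (mod 7).
    The inverse of 6 mod 7 is 6 (since 6·6 = 36 = 5·7 + 1), so t ≡ 6·3 = 18 ≡ 4 (mod 7).
    Then x = 15 + 20·4 = 95, valid modulo lcm(20, 7) = 140: x ≡ 95 (mod 140).
Verify: 95 mod 5 = 0 ✓, 95 mod 4 = 3 ✓, 95 mod 7 = 4 ✓.

x ≡ 95 (mod 140).


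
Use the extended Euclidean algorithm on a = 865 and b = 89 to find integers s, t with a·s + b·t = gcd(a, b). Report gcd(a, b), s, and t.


Euclidean algorithm on (865, 89) — divide until remainder is 0:
  865 = 9 · 89 + 64
  89 = 1 · 64 + 25
  64 = 2 · 25 + 14
  25 = 1 · 14 + 11
  14 = 1 · 11 + 3
  11 = 3 · 3 + 2
  3 = 1 · 2 + 1
  2 = 2 · 1 + 0
gcd(865, 89) = 1.
Track Bezout coefficients alongside the remainders: start with r₀ = 865 = a·1 + b·0 (s = 1, t = 0) and r₁ = 89 = a·0 + b·1 (s = 0, t = 1); each new remainder r_{k+1} = r_{k-1} − q_k·r_k inherits s_{k+1} = s_{k-1} − q_k·s_k, t_{k+1} = t_{k-1} − q_k·t_k, so r_k = a·s_k + b·t_k at every step:
  q = 9: r = 64, s = 1 − 9·0 = 1, t = 0 − 9·1 = -9  (check: 865·1 + 89·(-9) = 64)
  q = 1: r = 25, s = 0 − 1·1 = -1, t = 1 − 1·(-9) = 10  (check: 865·(-1) + 89·10 = 25)
  q = 2: r = 14, s = 1 − 2·(-1) = 3, t = -9 − 2·10 = -29  (check: 865·3 + 89·(-29) = 14)
  q = 1: r = 11, s = -1 − 1·3 = -4, t = 10 − 1·(-29) = 39  (check: 865·(-4) + 89·39 = 11)
  q = 1: r = 3, s = 3 − 1·(-4) = 7, t = -29 − 1·39 = -68  (check: 865·7 + 89·(-68) = 3)
  q = 3: r = 2, s = -4 − 3·7 = -25, t = 39 − 3·(-68) = 243  (check: 865·(-25) + 89·243 = 2)
  q = 1: r = 1, s = 7 − 1·(-25) = 32, t = -68 − 1·243 = -311  (check: 865·32 + 89·(-311) = 1)
The row with r = 1 (the gcd) gives the Bezout coefficients s = 32, t = -311.
Result: 865 · (32) + 89 · (-311) = 1.

gcd(865, 89) = 1; s = 32, t = -311 (check: 865·32 + 89·(-311) = 1).


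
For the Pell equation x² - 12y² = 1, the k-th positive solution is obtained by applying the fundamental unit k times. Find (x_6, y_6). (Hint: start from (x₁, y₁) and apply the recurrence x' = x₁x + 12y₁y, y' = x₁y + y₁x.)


Step 1: Find the fundamental solution (x₁, y₁) of x² - 12y² = 1.
  Expand √12 as a continued fraction. a₀ = ⌊√12⌋ = 3; iterate m_{k+1} = d_k·a_k − m_k, d_{k+1} = (12 − m_{k+1}²)/d_k, a_{k+1} = ⌊(a₀ + m_{k+1})/d_{k+1}⌋ (starting m₀ = 0, d₀ = 1), with convergents p_k = a_k·p_{k-1} + p_{k-2}, q_k = a_k·q_{k-1} + q_{k-2} (p₋₁ = 1, q₋₁ = 0):
  k = 0: a₀ = 3; p₀/q₀ = 3/1; p₀² − 12·q₀² = 9 − 12 = -3.
  k = 1: m = 3, d = 3, a = ⌊(3 + 3)/3⌋ = 2; p/q = (2·3 + 1)/(2·1 + 0) = 7/2; p² − 12·q² = 49 − 48 = 1.
  The first convergent with p² − 12·q² = 1 gives the fundamental solution (x₁, y₁) = (7, 2).
Step 2: Apply the recurrence (x_{n+1}, y_{n+1}) = (x₁x_n + 12y₁y_n, x₁y_n + y₁x_n) repeatedly.
  From (x_1, y_1) = (7, 2): x_2 = 7·7 + 12·2·2 = 97; y_2 = 7·2 + 2·7 = 28.
  From (x_2, y_2) = (97, 28): x_3 = 7·97 + 12·2·28 = 1351; y_3 = 7·28 + 2·97 = 390.
  From (x_3, y_3) = (1351, 390): x_4 = 7·1351 + 12·2·390 = 18817; y_4 = 7·390 + 2·1351 = 5432.
  From (x_4, y_4) = (18817, 5432): x_5 = 7·18817 + 12·2·5432 = 262087; y_5 = 7·5432 + 2·18817 = 75658.
  From (x_5, y_5) = (262087, 75658): x_6 = 7·262087 + 12·2·75658 = 3650401; y_6 = 7·75658 + 2·262087 = 1053780.
Step 3: Verify x_6² - 12·y_6² = 13325427460801 - 13325427460800 = 1 (should be 1). ✓

(x_1, y_1) = (7, 2); (x_6, y_6) = (3650401, 1053780).


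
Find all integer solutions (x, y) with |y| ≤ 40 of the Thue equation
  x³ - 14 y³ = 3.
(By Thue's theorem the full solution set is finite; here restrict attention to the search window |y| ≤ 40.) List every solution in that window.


The equation is x³ - 14y³ = 3. For fixed y, x³ = 14·y³ + 3, so a solution requires the RHS to be a perfect cube.
Strategy: iterate y from -40 to 40, compute RHS = 14·y³ + 3, and check whether it is a (positive or negative) perfect cube.
Check small values of y:
  y = 0: RHS = 3 is not a perfect cube.
  y = 1: RHS = 17 is not a perfect cube.
  y = -1: RHS = -11 is not a perfect cube.
  y = 2: RHS = 115 is not a perfect cube.
  y = -2: RHS = -109 is not a perfect cube.
  y = 3: RHS = 381 is not a perfect cube.
  y = -3: RHS = -375 is not a perfect cube.
Continuing the search up to |y| = 40 finds no solutions either.
No (x, y) in the scanned range satisfies the equation.

No integer solutions with |y| ≤ 40.


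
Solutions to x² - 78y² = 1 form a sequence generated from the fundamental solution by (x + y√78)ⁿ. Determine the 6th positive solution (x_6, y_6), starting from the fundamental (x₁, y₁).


Step 1: Find the fundamental solution (x₁, y₁) of x² - 78y² = 1.
  Expand √78 as a continued fraction. a₀ = ⌊√78⌋ = 8; iterate m_{k+1} = d_k·a_k − m_k, d_{k+1} = (78 − m_{k+1}²)/d_k, a_{k+1} = ⌊(a₀ + m_{k+1})/d_{k+1}⌋ (starting m₀ = 0, d₀ = 1), with convergents p_k = a_k·p_{k-1} + p_{k-2}, q_k = a_k·q_{k-1} + q_{k-2} (p₋₁ = 1, q₋₁ = 0):
  k = 0: a₀ = 8; p₀/q₀ = 8/1; p₀² − 78·q₀² = 64 − 78 = -14.
  k = 1: m = 8, d = 14, a = ⌊(8 + 8)/14⌋ = 1; p/q = (1·8 + 1)/(1·1 + 0) = 9/1; p² − 78·q² = 81 − 78 = 3.
  k = 2: m = 6, d = 3, a = ⌊(8 + 6)/3⌋ = 4; p/q = (4·9 + 8)/(4·1 + 1) = 44/5; p² − 78·q² = 1936 − 1950 = -14.
  k = 3: m = 6, d = 14, a = ⌊(8 + 6)/14⌋ = 1; p/q = (1·44 + 9)/(1·5 + 1) = 53/6; p² − 78·q² = 2809 − 2808 = 1.
  The first convergent with p² − 78·q² = 1 gives the fundamental solution (x₁, y₁) = (53, 6).
Step 2: Apply the recurrence (x_{n+1}, y_{n+1}) = (x₁x_n + 78y₁y_n, x₁y_n + y₁x_n) repeatedly.
  From (x_1, y_1) = (53, 6): x_2 = 53·53 + 78·6·6 = 5617; y_2 = 53·6 + 6·53 = 636.
  From (x_2, y_2) = (5617, 636): x_3 = 53·5617 + 78·6·636 = 595349; y_3 = 53·636 + 6·5617 = 67410.
  From (x_3, y_3) = (595349, 67410): x_4 = 53·595349 + 78·6·67410 = 63101377; y_4 = 53·67410 + 6·595349 = 7144824.
  From (x_4, y_4) = (63101377, 7144824): x_5 = 53·63101377 + 78·6·7144824 = 6688150613; y_5 = 53·7144824 + 6·63101377 = 757283934.
  From (x_5, y_5) = (6688150613, 757283934): x_6 = 53·6688150613 + 78·6·757283934 = 708880863601; y_6 = 53·757283934 + 6·6688150613 = 80264952180.
Step 3: Verify x_6² - 78·y_6² = 502512078779699566687201 - 502512078779699566687200 = 1 (should be 1). ✓

(x_1, y_1) = (53, 6); (x_6, y_6) = (708880863601, 80264952180).


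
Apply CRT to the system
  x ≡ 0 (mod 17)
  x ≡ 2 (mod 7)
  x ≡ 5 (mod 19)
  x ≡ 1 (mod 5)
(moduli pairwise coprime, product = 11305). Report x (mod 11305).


Product of moduli M = 17 · 7 · 19 · 5 = 11305.
Merge one congruence at a time:
  Start: x ≡ 0 (mod 17).
  Combine with x ≡ 2 (mod 7); new modulus lcm = 119.
    Write x = 0 + 17·t and substitute into x ≡ 2 (mod 7): 17·t ≡ 2 − 0 = 2 (mod 7).
    Reduce coefficients mod 7: 3·t ≡ 2 (mod 7).
    The inverse of 3 mod 7 is 5 (since 3·5 = 15 = 2·7 + 1), so t ≡ 5·2 = 10 ≡ 3 (mod 7).
    Then x = 0 + 17·3 = 51, valid modulo lcm(17, 7) = 119: x ≡ 51 (mod 119).
  Combine with x ≡ 5 (mod 19); new modulus lcm = 2261.
    Write x = 51 + 119·t and substitute into x ≡ 5 (mod 19): 119·t ≡ 5 − 51 = -46 (mod 19).
    Reduce coefficients mod 19: 5·t ≡ 11 (mod 19).
    The inverse of 5 mod 19 is 4 (since 5·4 = 20 = 1·19 + 1), so t ≡ 4·11 = 44 ≡ 6 (mod 19).
    Then x = 51 + 119·6 = 765, valid modulo lcm(119, 19) = 2261: x ≡ 765 (mod 2261).
  Combine with x ≡ 1 (mod 5); new modulus lcm = 11305.
    Write x = 765 + 2261·t and substitute into x ≡ 1 (mod 5): 2261·t ≡ 1 − 765 = -764 (mod 5).
    Reduce coefficients mod 5: 1·t ≡ 1 (mod 5).
    So t ≡ 1 (mod 5).
    Then x = 765 + 2261·1 = 3026, valid modulo lcm(2261, 5) = 11305: x ≡ 3026 (mod 11305).
Verify against each original: 3026 mod 17 = 0, 3026 mod 7 = 2, 3026 mod 19 = 5, 3026 mod 5 = 1.

x ≡ 3026 (mod 11305).


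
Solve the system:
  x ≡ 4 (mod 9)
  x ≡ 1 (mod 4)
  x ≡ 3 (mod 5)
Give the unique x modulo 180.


Moduli 9, 4, 5 are pairwise coprime; by CRT there is a unique solution modulo M = 9 · 4 · 5 = 180.
Solve pairwise, accumulating the modulus:
  Start with x ≡ 4 (mod 9).
  Combine with x ≡ 1 (mod 4): since gcd(9, 4) = 1, we get a unique residue mod 36.
    Write x = 4 + 9·t and substitute into x ≡ 1 (mod 4): 9·t ≡ 1 − 4 = -3 (mod 4).
    Reduce coefficients mod 4: 1·t ≡ 1 (mod 4).
    So t ≡ 1 (mod 4).
    Then x = 4 + 9·1 = 13, valid modulo lcm(9, 4) = 36: x ≡ 13 (mod 36).
  Combine with x ≡ 3 (mod 5): since gcd(36, 5) = 1, we get a unique residue mod 180.
    Write x = 13 + 36·t and substitute into x ≡ 3 (mod 5): 36·t ≡ 3 − 13 = -10 (mod 5).
    Reduce coefficients mod 5: 1·t ≡ 0 (mod 5).
    So t ≡ 0 (mod 5).
    Then x = 13 + 36·0 = 13, valid modulo lcm(36, 5) = 180: x ≡ 13 (mod 180).
Verify: 13 mod 9 = 4 ✓, 13 mod 4 = 1 ✓, 13 mod 5 = 3 ✓.

x ≡ 13 (mod 180).


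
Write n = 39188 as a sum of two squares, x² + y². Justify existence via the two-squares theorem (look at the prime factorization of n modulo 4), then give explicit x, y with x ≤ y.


Step 1: Factor n = 39188 = 2^2 · 97 · 101.
Step 2: Check the mod-4 condition on each prime factor: 2 = 2 (special); 97 ≡ 1 (mod 4), exponent 1; 101 ≡ 1 (mod 4), exponent 1.
All primes ≡ 3 (mod 4) appear to even exponent (or don't appear), so by the two-squares theorem n IS expressible as a sum of two squares.
Step 3: Build a representation. Group n = k² · m with k = 2 and m = 97 · 101 = 9797 (a product of primes ≡ 1 (mod 4)); a representation of m scales to one of n via (k·x)² + (k·y)² = k²(x² + y²). Each prime p ≡ 1 (mod 4) is itself a sum of two squares; find a² by testing p − a² for a perfect square:
  97: 97 − 1² = 96, 97 − 2² = 93, 97 − 3² = 88, 97 − 4² = 81 = 9² ⇒ 97 = 4² + 9².
  101: 101 − 1² = 100 = 10² ⇒ 101 = 1² + 10².
  Combine using the Brahmagupta–Fibonacci identity (a² + b²)(c² + d²) = (ac − bd)² + (ad + bc)² = (ac + bd)² + (ad − bc)²:
  97 · 101 = 9797: from (4² + 9²)(1² + 10²), take (4·1 − 9·10, 4·10 + 9·1) = (4 − 90, 40 + 9) = (-86, 49); dropping signs (only squares matter) gives (86, 49); check 86² + 49² = 7396 + 2401 = 9797 ✓.
  Scale by k = 2: (2·86, 2·49) = (172, 98).
Step 4: Order so x ≤ y and verify: 98² + 172² = 9604 + 29584 = 39188 = n. ✓

n = 39188 = 98² + 172² (one valid representation with x ≤ y).


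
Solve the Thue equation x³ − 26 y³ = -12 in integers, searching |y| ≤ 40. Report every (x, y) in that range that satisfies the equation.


The equation is x³ - 26y³ = -12. For fixed y, x³ = 26·y³ − 12, so a solution requires the RHS to be a perfect cube.
Strategy: iterate y from -40 to 40, compute RHS = 26·y³ − 12, and check whether it is a (positive or negative) perfect cube.
Check small values of y:
  y = 0: RHS = -12 is not a perfect cube.
  y = 1: RHS = 14 is not a perfect cube.
  y = -1: RHS = -38 is not a perfect cube.
  y = 2: RHS = 196 is not a perfect cube.
  y = -2: RHS = -220 is not a perfect cube.
  y = 3: RHS = 690 is not a perfect cube.
  y = -3: RHS = -714 is not a perfect cube.
Continuing the search up to |y| = 40 finds no solutions either.
No (x, y) in the scanned range satisfies the equation.

No integer solutions with |y| ≤ 40.


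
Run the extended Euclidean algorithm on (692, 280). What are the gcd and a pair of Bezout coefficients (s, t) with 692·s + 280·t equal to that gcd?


Euclidean algorithm on (692, 280) — divide until remainder is 0:
  692 = 2 · 280 + 132
  280 = 2 · 132 + 16
  132 = 8 · 16 + 4
  16 = 4 · 4 + 0
gcd(692, 280) = 4.
Track Bezout coefficients alongside the remainders: start with r₀ = 692 = a·1 + b·0 (s = 1, t = 0) and r₁ = 280 = a·0 + b·1 (s = 0, t = 1); each new remainder r_{k+1} = r_{k-1} − q_k·r_k inherits s_{k+1} = s_{k-1} − q_k·s_k, t_{k+1} = t_{k-1} − q_k·t_k, so r_k = a·s_k + b·t_k at every step:
  q = 2: r = 132, s = 1 − 2·0 = 1, t = 0 − 2·1 = -2  (check: 692·1 + 280·(-2) = 132)
  q = 2: r = 16, s = 0 − 2·1 = -2, t = 1 − 2·(-2) = 5  (check: 692·(-2) + 280·5 = 16)
  q = 8: r = 4, s = 1 − 8·(-2) = 17, t = -2 − 8·5 = -42  (check: 692·17 + 280·(-42) = 4)
The row with r = 4 (the gcd) gives the Bezout coefficients s = 17, t = -42.
Result: 692 · (17) + 280 · (-42) = 4.

gcd(692, 280) = 4; s = 17, t = -42 (check: 692·17 + 280·(-42) = 4).


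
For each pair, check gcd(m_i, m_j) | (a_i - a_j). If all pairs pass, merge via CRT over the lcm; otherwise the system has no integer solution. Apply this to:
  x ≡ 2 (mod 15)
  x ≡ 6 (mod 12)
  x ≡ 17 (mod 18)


Moduli 15, 12, 18 are not pairwise coprime, so CRT works modulo lcm(m_i) when all pairwise compatibility conditions hold.
Pairwise compatibility: gcd(m_i, m_j) must divide a_i - a_j for every pair.
Merge one congruence at a time:
  Start: x ≡ 2 (mod 15).
  Combine with x ≡ 6 (mod 12): gcd(15, 12) = 3, and 6 - 2 = 4 is NOT divisible by 3.
    ⇒ system is inconsistent (no integer solution).

No solution (the system is inconsistent).


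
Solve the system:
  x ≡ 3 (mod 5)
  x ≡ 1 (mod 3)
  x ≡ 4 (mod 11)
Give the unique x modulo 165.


Moduli 5, 3, 11 are pairwise coprime; by CRT there is a unique solution modulo M = 5 · 3 · 11 = 165.
Solve pairwise, accumulating the modulus:
  Start with x ≡ 3 (mod 5).
  Combine with x ≡ 1 (mod 3): since gcd(5, 3) = 1, we get a unique residue mod 15.
    Write x = 3 + 5·t and substitute into x ≡ 1 (mod 3): 5·t ≡ 1 − 3 = -2 (mod 3).
    Reduce coefficients mod 3: 2·t ≡ 1 (mod 3).
    The inverse of 2 mod 3 is 2 (since 2·2 = 4 = 1·3 + 1), so t ≡ 2·1 = 2 ≡ 2 (mod 3).
    Then x = 3 + 5·2 = 13, valid modulo lcm(5, 3) = 15: x ≡ 13 (mod 15).
  Combine with x ≡ 4 (mod 11): since gcd(15, 11) = 1, we get a unique residue mod 165.
    Write x = 13 + 15·t and substitute into x ≡ 4 (mod 11): 15·t ≡ 4 − 13 = -9 (mod 11).
    Reduce coefficients mod 11: 4·t ≡ 2 (mod 11).
    The inverse of 4 mod 11 is 3 (since 4·3 = 12 = 1·11 + 1), so t ≡ 3·2 = 6 ≡ 6 (mod 11).
    Then x = 13 + 15·6 = 103, valid modulo lcm(15, 11) = 165: x ≡ 103 (mod 165).
Verify: 103 mod 5 = 3 ✓, 103 mod 3 = 1 ✓, 103 mod 11 = 4 ✓.

x ≡ 103 (mod 165).


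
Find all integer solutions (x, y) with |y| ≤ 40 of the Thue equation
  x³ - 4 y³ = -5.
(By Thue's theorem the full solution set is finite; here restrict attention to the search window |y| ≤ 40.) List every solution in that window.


The equation is x³ - 4y³ = -5. For fixed y, x³ = 4·y³ − 5, so a solution requires the RHS to be a perfect cube.
Strategy: iterate y from -40 to 40, compute RHS = 4·y³ − 5, and check whether it is a (positive or negative) perfect cube.
Check small values of y:
  y = 0: RHS = -5 is not a perfect cube.
  y = 1: RHS = -1 = (-1)³ ⇒ x = -1 works.
  y = -1: RHS = -9 is not a perfect cube.
  y = 2: RHS = 27 = (3)³ ⇒ x = 3 works.
  y = -2: RHS = -37 is not a perfect cube.
  y = 3: RHS = 103 is not a perfect cube.
  y = -3: RHS = -113 is not a perfect cube.
Continuing the search up to |y| = 40 finds no further solutions beyond those listed.
Collected solutions: (-1, 1), (3, 2).

Solutions (with |y| ≤ 40): (-1, 1), (3, 2).


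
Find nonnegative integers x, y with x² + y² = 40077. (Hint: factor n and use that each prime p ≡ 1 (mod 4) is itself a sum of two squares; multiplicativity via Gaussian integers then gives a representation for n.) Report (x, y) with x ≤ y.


Step 1: Factor n = 40077 = 3^2 · 61 · 73.
Step 2: Check the mod-4 condition on each prime factor: 3 ≡ 3 (mod 4), exponent 2 (must be even); 61 ≡ 1 (mod 4), exponent 1; 73 ≡ 1 (mod 4), exponent 1.
All primes ≡ 3 (mod 4) appear to even exponent (or don't appear), so by the two-squares theorem n IS expressible as a sum of two squares.
Step 3: Build a representation. Group n = k² · m with k = 3 and m = 61 · 73 = 4453 (a product of primes ≡ 1 (mod 4)); a representation of m scales to one of n via (k·x)² + (k·y)² = k²(x² + y²). Each prime p ≡ 1 (mod 4) is itself a sum of two squares; find a² by testing p − a² for a perfect square:
  61: 61 − 1² = 60, 61 − 2² = 57, 61 − 3² = 52, 61 − 4² = 45, 61 − 5² = 36 = 6² ⇒ 61 = 5² + 6².
  73: 73 − 1² = 72, 73 − 2² = 69, 73 − 3² = 64 = 8² ⇒ 73 = 3² + 8².
  Combine using the Brahmagupta–Fibonacci identity (a² + b²)(c² + d²) = (ac − bd)² + (ad + bc)² = (ac + bd)² + (ad − bc)²:
  61 · 73 = 4453: from (5² + 6²)(3² + 8²), take (5·3 − 6·8, 5·8 + 6·3) = (15 − 48, 40 + 18) = (-33, 58); dropping signs (only squares matter) gives (33, 58); check 33² + 58² = 1089 + 3364 = 4453 ✓.
  Scale by k = 3: (3·33, 3·58) = (99, 174).
Step 4: Order so x ≤ y and verify: 99² + 174² = 9801 + 30276 = 40077 = n. ✓

n = 40077 = 99² + 174² (one valid representation with x ≤ y).
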